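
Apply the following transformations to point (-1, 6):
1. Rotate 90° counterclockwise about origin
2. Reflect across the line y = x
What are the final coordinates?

Step 1: Rotate 90° → (-6, -1)
Step 2: Reflect across line y = x → (-1, -6)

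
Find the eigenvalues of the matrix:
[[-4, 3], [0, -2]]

Characteristic equation: det(A - λI) = 0
λ² - (trace)λ + (det) = 0
trace = -4 + -2 = -6, det = (-4)(-2) - (3)(0) = 8
λ² - (-6)λ + (8) = 0
λ = (-6 ± √((-6)² - 4·(8))) / 2 = (-6 ± √4) / 2
Solving: λ = -4, -2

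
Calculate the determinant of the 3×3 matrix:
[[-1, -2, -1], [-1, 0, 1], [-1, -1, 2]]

Expansion along first row:
det = -1·det([[0,1],[-1,2]]) - -2·det([[-1,1],[-1,2]]) + -1·det([[-1,0],[-1,-1]])
    = -1·(0·2 - 1·-1) - -2·(-1·2 - 1·-1) + -1·(-1·-1 - 0·-1)
    = -1·1 - -2·-1 + -1·1
    = -1 + -2 + -1 = -4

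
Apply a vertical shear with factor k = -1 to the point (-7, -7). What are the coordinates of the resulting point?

Shear matrix for vertical shear with factor k = -1:
[[1, 0], [-1, 1]]
Result: (-7, -7) → (-7, 0)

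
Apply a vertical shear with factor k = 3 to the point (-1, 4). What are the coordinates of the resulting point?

Shear matrix for vertical shear with factor k = 3:
[[1, 0], [3, 1]]
Result: (-1, 4) → (-1, 1)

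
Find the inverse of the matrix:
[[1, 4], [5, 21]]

For [[a,b],[c,d]], inverse = (1/det)·[[d,-b],[-c,a]]
det = (1)(21) - (4)(5) = 21 - 20 = 1
Inverse = [[21, -4], [-5, 1]]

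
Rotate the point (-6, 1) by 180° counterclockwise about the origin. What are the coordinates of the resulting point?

Rotation matrix for 180°: [[cos 180°, -sin 180°], [sin 180°, cos 180°]] = [[-1, 0], [0, -1]]
[[-1, 0], [0, -1]] × [-6, 1]ᵀ = [6, -1]ᵀ
Result: (6, -1)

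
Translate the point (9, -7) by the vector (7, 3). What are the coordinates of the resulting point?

Translation by (7, 3) (homogeneous matrix [[1, 0, 7], [0, 1, 3], [0, 0, 1]]):
x' = 9 + 7 = 16
y' = -7 + 3 = -4
Result: (16, -4)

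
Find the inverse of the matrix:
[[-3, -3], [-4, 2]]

For [[a,b],[c,d]], inverse = (1/det)·[[d,-b],[-c,a]]
det = (-3)(2) - (-3)(-4) = -6 - 12 = -18
Inverse = (1/-18)·[[2, 3], [4, -3]]
= [[-1/9, -1/6], [-2/9, 1/6]]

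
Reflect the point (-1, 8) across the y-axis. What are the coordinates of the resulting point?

Reflection across y-axis: (-1, 8) → (1, 8)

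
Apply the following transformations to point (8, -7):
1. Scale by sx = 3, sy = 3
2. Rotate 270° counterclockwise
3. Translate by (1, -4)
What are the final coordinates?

Step 1: Scale → (24, -21)
Step 2: Rotate 270° → (-21, -24)
Step 3: Translate → (-20, -28)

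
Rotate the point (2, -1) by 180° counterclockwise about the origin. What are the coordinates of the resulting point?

Rotation matrix for 180°: [[cos 180°, -sin 180°], [sin 180°, cos 180°]] = [[-1, 0], [0, -1]]
[[-1, 0], [0, -1]] × [2, -1]ᵀ = [-2, 1]ᵀ
Result: (-2, 1)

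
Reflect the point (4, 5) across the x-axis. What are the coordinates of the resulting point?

Reflection across x-axis: (4, 5) → (4, -5)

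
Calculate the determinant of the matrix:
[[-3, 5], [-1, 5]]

For a 2×2 matrix [[a, b], [c, d]], det = ad - bc
det = (-3)(5) - (5)(-1) = -15 - -5 = -10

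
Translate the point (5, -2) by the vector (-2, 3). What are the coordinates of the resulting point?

Translation by (-2, 3) (homogeneous matrix [[1, 0, -2], [0, 1, 3], [0, 0, 1]]):
x' = 5 + -2 = 3
y' = -2 + 3 = 1
Result: (3, 1)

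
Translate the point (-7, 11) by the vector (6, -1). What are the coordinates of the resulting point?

Translation by (6, -1) (homogeneous matrix [[1, 0, 6], [0, 1, -1], [0, 0, 1]]):
x' = -7 + 6 = -1
y' = 11 + -1 = 10
Result: (-1, 10)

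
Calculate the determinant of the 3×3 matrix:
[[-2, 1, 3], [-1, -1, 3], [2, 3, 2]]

Expansion along first row:
det = -2·det([[-1,3],[3,2]]) - 1·det([[-1,3],[2,2]]) + 3·det([[-1,-1],[2,3]])
    = -2·(-1·2 - 3·3) - 1·(-1·2 - 3·2) + 3·(-1·3 - -1·2)
    = -2·-11 - 1·-8 + 3·-1
    = 22 + 8 + -3 = 27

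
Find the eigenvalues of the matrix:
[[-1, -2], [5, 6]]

Characteristic equation: det(A - λI) = 0
λ² - (trace)λ + (det) = 0
trace = -1 + 6 = 5, det = (-1)(6) - (-2)(5) = 4
λ² - (5)λ + (4) = 0
λ = (5 ± √((5)² - 4·(4))) / 2 = (5 ± √9) / 2
Solving: λ = 1, 4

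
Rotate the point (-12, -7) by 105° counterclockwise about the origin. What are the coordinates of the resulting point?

Rotation matrix for 105°: [[cos 105°, -sin 105°], [sin 105°, cos 105°]] ≈ [[-0.258819, -0.965926], [0.965926, -0.258819]]
[[-0.258819, -0.965926], [0.965926, -0.258819]] × [-12, -7]ᵀ ≈ [9.8673, -9.7794]ᵀ
Result: (9.8673, -9.7794)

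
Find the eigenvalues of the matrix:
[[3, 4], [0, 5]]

Characteristic equation: det(A - λI) = 0
λ² - (trace)λ + (det) = 0
trace = 3 + 5 = 8, det = (3)(5) - (4)(0) = 15
λ² - (8)λ + (15) = 0
λ = (8 ± √((8)² - 4·(15))) / 2 = (8 ± √4) / 2
Solving: λ = 3, 5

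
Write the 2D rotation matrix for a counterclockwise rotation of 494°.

Rotation matrix formula: [[cos θ, -sin θ], [sin θ, cos θ]]
For θ = 494°:
cos(494°) = -0.6947
sin(494°) = 0.7193
Result: [[-0.6947, -0.7193], [0.7193, -0.6947]]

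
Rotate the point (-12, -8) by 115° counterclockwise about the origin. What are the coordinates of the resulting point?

Rotation matrix for 115°: [[cos 115°, -sin 115°], [sin 115°, cos 115°]] ≈ [[-0.422618, -0.906308], [0.906308, -0.422618]]
[[-0.422618, -0.906308], [0.906308, -0.422618]] × [-12, -8]ᵀ ≈ [12.3219, -7.4947]ᵀ
Result: (12.3219, -7.4947)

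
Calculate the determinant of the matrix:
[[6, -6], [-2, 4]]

For a 2×2 matrix [[a, b], [c, d]], det = ad - bc
det = (6)(4) - (-6)(-2) = 24 - 12 = 12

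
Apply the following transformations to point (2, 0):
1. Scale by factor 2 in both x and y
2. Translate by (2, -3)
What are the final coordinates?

Step 1: Scale (2, 0) by 2 → (4, 0)
Step 2: Translate by (2, -3) → (6, -3)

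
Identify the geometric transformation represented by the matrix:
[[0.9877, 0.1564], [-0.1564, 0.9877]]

This matrix represents: rotation by 351° counterclockwise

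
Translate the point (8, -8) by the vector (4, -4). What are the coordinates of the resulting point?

Translation by (4, -4) (homogeneous matrix [[1, 0, 4], [0, 1, -4], [0, 0, 1]]):
x' = 8 + 4 = 12
y' = -8 + -4 = -12
Result: (12, -12)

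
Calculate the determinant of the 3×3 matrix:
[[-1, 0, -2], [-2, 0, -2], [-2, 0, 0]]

Expansion along first row:
det = -1·det([[0,-2],[0,0]]) - 0·det([[-2,-2],[-2,0]]) + -2·det([[-2,0],[-2,0]])
    = -1·(0·0 - -2·0) - 0·(-2·0 - -2·-2) + -2·(-2·0 - 0·-2)
    = -1·0 - 0·-4 + -2·0
    = 0 + 0 + 0 = 0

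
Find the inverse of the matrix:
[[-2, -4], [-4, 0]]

For [[a,b],[c,d]], inverse = (1/det)·[[d,-b],[-c,a]]
det = (-2)(0) - (-4)(-4) = 0 - 16 = -16
Inverse = (1/-16)·[[0, 4], [4, -2]]
= [[0, -1/4], [-1/4, 1/8]]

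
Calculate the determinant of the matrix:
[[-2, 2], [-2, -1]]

For a 2×2 matrix [[a, b], [c, d]], det = ad - bc
det = (-2)(-1) - (2)(-2) = 2 - -4 = 6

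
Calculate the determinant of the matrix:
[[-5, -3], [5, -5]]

For a 2×2 matrix [[a, b], [c, d]], det = ad - bc
det = (-5)(-5) - (-3)(5) = 25 - -15 = 40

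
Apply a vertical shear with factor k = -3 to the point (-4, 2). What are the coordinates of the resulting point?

Shear matrix for vertical shear with factor k = -3:
[[1, 0], [-3, 1]]
Result: (-4, 2) → (-4, 14)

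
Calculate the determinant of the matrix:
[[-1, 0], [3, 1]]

For a 2×2 matrix [[a, b], [c, d]], det = ad - bc
det = (-1)(1) - (0)(3) = -1 - 0 = -1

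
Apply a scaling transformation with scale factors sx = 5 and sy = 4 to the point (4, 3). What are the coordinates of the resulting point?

Scaling matrix:
[[5, 0], [0, 4]]
Result: (4 × 5, 3 × 4) = (20, 12)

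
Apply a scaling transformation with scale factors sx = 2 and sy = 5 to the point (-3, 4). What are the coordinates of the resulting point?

Scaling matrix:
[[2, 0], [0, 5]]
Result: (-3 × 2, 4 × 5) = (-6, 20)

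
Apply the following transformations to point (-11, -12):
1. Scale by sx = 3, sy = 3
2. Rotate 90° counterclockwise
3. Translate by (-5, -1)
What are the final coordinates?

Step 1: Scale → (-33, -36)
Step 2: Rotate 90° → (36, -33)
Step 3: Translate → (31, -34)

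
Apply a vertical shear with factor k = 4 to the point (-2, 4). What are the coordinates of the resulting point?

Shear matrix for vertical shear with factor k = 4:
[[1, 0], [4, 1]]
Result: (-2, 4) → (-2, -4)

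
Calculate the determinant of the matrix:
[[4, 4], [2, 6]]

For a 2×2 matrix [[a, b], [c, d]], det = ad - bc
det = (4)(6) - (4)(2) = 24 - 8 = 16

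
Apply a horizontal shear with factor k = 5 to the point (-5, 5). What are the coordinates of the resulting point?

Shear matrix for horizontal shear with factor k = 5:
[[1, 5], [0, 1]]
Result: (-5, 5) → (20, 5)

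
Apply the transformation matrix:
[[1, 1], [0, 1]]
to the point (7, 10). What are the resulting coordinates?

Matrix multiplication:
[[1, 1], [0, 1]] × [7, 10]ᵀ
= [(1)(7) + (1)(10), (0)(7) + (1)(10)]ᵀ
= [17, 10]ᵀ
Result: (17, 10)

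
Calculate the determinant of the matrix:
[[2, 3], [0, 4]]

For a 2×2 matrix [[a, b], [c, d]], det = ad - bc
det = (2)(4) - (3)(0) = 8 - 0 = 8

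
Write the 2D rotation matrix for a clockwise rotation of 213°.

Rotation matrix formula: [[cos θ, -sin θ], [sin θ, cos θ]]
A clockwise rotation by 213° is equivalent to a counterclockwise rotation by -213°.
For θ = -213°:
cos(-213°) = -0.8387
sin(-213°) = 0.5446
Result: [[-0.8387, -0.5446], [0.5446, -0.8387]]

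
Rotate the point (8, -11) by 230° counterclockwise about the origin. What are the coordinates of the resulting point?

Rotation matrix for 230°: [[cos 230°, -sin 230°], [sin 230°, cos 230°]] ≈ [[-0.642788, 0.766044], [-0.766044, -0.642788]]
[[-0.642788, 0.766044], [-0.766044, -0.642788]] × [8, -11]ᵀ ≈ [-13.5688, 0.9423]ᵀ
Result: (-13.5688, 0.9423)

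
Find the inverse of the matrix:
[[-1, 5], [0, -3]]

For [[a,b],[c,d]], inverse = (1/det)·[[d,-b],[-c,a]]
det = (-1)(-3) - (5)(0) = 3 - 0 = 3
Inverse = (1/3)·[[-3, -5], [0, -1]]
= [[-1, -5/3], [0, -1/3]]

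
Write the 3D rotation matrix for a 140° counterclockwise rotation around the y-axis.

Rotation matrix for counterclockwise 140° around y-axis:
cos(140°) = -0.7660, sin(140°) = 0.6428
Result: [[-0.7660, 0, 0.6428], [0, 1, 0], [-0.6428, 0, -0.7660]]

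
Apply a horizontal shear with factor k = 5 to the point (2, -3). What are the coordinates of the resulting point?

Shear matrix for horizontal shear with factor k = 5:
[[1, 5], [0, 1]]
Result: (2, -3) → (-13, -3)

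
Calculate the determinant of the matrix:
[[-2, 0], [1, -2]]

For a 2×2 matrix [[a, b], [c, d]], det = ad - bc
det = (-2)(-2) - (0)(1) = 4 - 0 = 4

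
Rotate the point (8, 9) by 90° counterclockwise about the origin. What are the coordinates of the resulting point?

Rotation matrix for 90°: [[cos 90°, -sin 90°], [sin 90°, cos 90°]] = [[0, -1], [1, 0]]
[[0, -1], [1, 0]] × [8, 9]ᵀ = [-9, 8]ᵀ
Result: (-9, 8)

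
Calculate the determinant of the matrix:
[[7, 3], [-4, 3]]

For a 2×2 matrix [[a, b], [c, d]], det = ad - bc
det = (7)(3) - (3)(-4) = 21 - -12 = 33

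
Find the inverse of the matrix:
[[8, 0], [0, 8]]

For [[a,b],[c,d]], inverse = (1/det)·[[d,-b],[-c,a]]
det = (8)(8) - (0)(0) = 64 - 0 = 64
Inverse = (1/64)·[[8, 0], [0, 8]]
= [[1/8, 0], [0, 1/8]]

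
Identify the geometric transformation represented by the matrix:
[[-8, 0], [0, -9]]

This matrix represents: non-uniform scaling by sx = -8, sy = -9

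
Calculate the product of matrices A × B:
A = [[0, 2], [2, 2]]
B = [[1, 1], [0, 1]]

Matrix multiplication:
C[0][0] = 0×1 + 2×0 = 0
C[0][1] = 0×1 + 2×1 = 2
C[1][0] = 2×1 + 2×0 = 2
C[1][1] = 2×1 + 2×1 = 4
Result: [[0, 2], [2, 4]]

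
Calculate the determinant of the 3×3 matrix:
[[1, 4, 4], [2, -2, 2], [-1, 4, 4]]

Expansion along first row:
det = 1·det([[-2,2],[4,4]]) - 4·det([[2,2],[-1,4]]) + 4·det([[2,-2],[-1,4]])
    = 1·(-2·4 - 2·4) - 4·(2·4 - 2·-1) + 4·(2·4 - -2·-1)
    = 1·-16 - 4·10 + 4·6
    = -16 + -40 + 24 = -32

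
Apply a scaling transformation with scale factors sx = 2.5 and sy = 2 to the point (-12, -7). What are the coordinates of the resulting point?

Scaling matrix:
[[2.50, 0], [0, 2]]
Result: (-12 × 2.5, -7 × 2) = (-30, -14)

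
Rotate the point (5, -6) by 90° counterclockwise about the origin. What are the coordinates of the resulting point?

Rotation matrix for 90°: [[cos 90°, -sin 90°], [sin 90°, cos 90°]] = [[0, -1], [1, 0]]
[[0, -1], [1, 0]] × [5, -6]ᵀ = [6, 5]ᵀ
Result: (6, 5)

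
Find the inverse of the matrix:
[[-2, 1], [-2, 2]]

For [[a,b],[c,d]], inverse = (1/det)·[[d,-b],[-c,a]]
det = (-2)(2) - (1)(-2) = -4 - -2 = -2
Inverse = (1/-2)·[[2, -1], [2, -2]]
= [[-1, 1/2], [-1, 1]]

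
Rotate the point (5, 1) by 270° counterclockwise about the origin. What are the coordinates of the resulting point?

Rotation matrix for 270°: [[cos 270°, -sin 270°], [sin 270°, cos 270°]] = [[0, 1], [-1, 0]]
[[0, 1], [-1, 0]] × [5, 1]ᵀ = [1, -5]ᵀ
Result: (1, -5)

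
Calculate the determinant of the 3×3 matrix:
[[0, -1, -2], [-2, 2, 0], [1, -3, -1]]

Expansion along first row:
det = 0·det([[2,0],[-3,-1]]) - -1·det([[-2,0],[1,-1]]) + -2·det([[-2,2],[1,-3]])
    = 0·(2·-1 - 0·-3) - -1·(-2·-1 - 0·1) + -2·(-2·-3 - 2·1)
    = 0·-2 - -1·2 + -2·4
    = 0 + 2 + -8 = -6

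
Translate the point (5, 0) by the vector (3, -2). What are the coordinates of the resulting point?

Translation by (3, -2) (homogeneous matrix [[1, 0, 3], [0, 1, -2], [0, 0, 1]]):
x' = 5 + 3 = 8
y' = 0 + -2 = -2
Result: (8, -2)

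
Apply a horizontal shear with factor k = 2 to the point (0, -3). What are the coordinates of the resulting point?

Shear matrix for horizontal shear with factor k = 2:
[[1, 2], [0, 1]]
Result: (0, -3) → (-6, -3)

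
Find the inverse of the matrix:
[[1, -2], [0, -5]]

For [[a,b],[c,d]], inverse = (1/det)·[[d,-b],[-c,a]]
det = (1)(-5) - (-2)(0) = -5 - 0 = -5
Inverse = (1/-5)·[[-5, 2], [0, 1]]
= [[1, -2/5], [0, -1/5]]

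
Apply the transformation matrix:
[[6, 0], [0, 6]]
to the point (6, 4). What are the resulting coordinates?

Matrix multiplication:
[[6, 0], [0, 6]] × [6, 4]ᵀ
= [(6)(6) + (0)(4), (0)(6) + (6)(4)]ᵀ
= [36, 24]ᵀ
Result: (36, 24)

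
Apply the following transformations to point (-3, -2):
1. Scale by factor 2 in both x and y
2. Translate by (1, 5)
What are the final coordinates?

Step 1: Scale (-3, -2) by 2 → (-6, -4)
Step 2: Translate by (1, 5) → (-5, 1)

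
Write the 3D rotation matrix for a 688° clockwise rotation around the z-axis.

Rotation matrix for clockwise 688° around z-axis:
A clockwise rotation by 688° is a counterclockwise rotation by -688°.
cos(-688°) = 0.8480, sin(-688°) = 0.5299
Result: [[0.8480, -0.5299, 0], [0.5299, 0.8480, 0], [0, 0, 1]]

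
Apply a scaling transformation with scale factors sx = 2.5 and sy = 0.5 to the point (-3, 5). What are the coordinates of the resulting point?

Scaling matrix:
[[2.50, 0], [0, 0.50]]
Result: (-3 × 2.5, 5 × 0.5) = (-7.5, 2.5)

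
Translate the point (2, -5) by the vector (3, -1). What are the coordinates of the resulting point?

Translation by (3, -1) (homogeneous matrix [[1, 0, 3], [0, 1, -1], [0, 0, 1]]):
x' = 2 + 3 = 5
y' = -5 + -1 = -6
Result: (5, -6)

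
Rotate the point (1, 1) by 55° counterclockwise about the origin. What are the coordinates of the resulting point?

Rotation matrix for 55°: [[cos 55°, -sin 55°], [sin 55°, cos 55°]] ≈ [[0.573576, -0.819152], [0.819152, 0.573576]]
[[0.573576, -0.819152], [0.819152, 0.573576]] × [1, 1]ᵀ ≈ [-0.2456, 1.3927]ᵀ
Result: (-0.2456, 1.3927)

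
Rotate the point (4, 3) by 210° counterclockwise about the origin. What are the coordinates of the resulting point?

Rotation matrix for 210°: [[cos 210°, -sin 210°], [sin 210°, cos 210°]] ≈ [[-0.866025, 0.500000], [-0.500000, -0.866025]]
[[-0.866025, 0.500000], [-0.500000, -0.866025]] × [4, 3]ᵀ ≈ [-1.9641, -4.5981]ᵀ
Result: (-1.9641, -4.5981)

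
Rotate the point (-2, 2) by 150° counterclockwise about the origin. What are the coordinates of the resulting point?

Rotation matrix for 150°: [[cos 150°, -sin 150°], [sin 150°, cos 150°]] ≈ [[-0.866025, -0.500000], [0.500000, -0.866025]]
[[-0.866025, -0.500000], [0.500000, -0.866025]] × [-2, 2]ᵀ ≈ [0.7321, -2.7321]ᵀ
Result: (0.7321, -2.7321)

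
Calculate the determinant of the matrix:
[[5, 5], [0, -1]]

For a 2×2 matrix [[a, b], [c, d]], det = ad - bc
det = (5)(-1) - (5)(0) = -5 - 0 = -5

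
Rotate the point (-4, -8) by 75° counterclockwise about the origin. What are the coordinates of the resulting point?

Rotation matrix for 75°: [[cos 75°, -sin 75°], [sin 75°, cos 75°]] ≈ [[0.258819, -0.965926], [0.965926, 0.258819]]
[[0.258819, -0.965926], [0.965926, 0.258819]] × [-4, -8]ᵀ ≈ [6.6921, -5.9343]ᵀ
Result: (6.6921, -5.9343)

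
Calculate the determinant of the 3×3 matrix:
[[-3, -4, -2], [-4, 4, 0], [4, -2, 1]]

Expansion along first row:
det = -3·det([[4,0],[-2,1]]) - -4·det([[-4,0],[4,1]]) + -2·det([[-4,4],[4,-2]])
    = -3·(4·1 - 0·-2) - -4·(-4·1 - 0·4) + -2·(-4·-2 - 4·4)
    = -3·4 - -4·-4 + -2·-8
    = -12 + -16 + 16 = -12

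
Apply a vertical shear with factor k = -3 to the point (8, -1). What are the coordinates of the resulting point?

Shear matrix for vertical shear with factor k = -3:
[[1, 0], [-3, 1]]
Result: (8, -1) → (8, -25)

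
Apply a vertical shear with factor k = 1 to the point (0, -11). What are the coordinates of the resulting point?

Shear matrix for vertical shear with factor k = 1:
[[1, 0], [1, 1]]
Result: (0, -11) → (0, -11)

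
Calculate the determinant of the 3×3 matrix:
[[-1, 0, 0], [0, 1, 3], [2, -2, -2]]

Expansion along first row:
det = -1·det([[1,3],[-2,-2]]) - 0·det([[0,3],[2,-2]]) + 0·det([[0,1],[2,-2]])
    = -1·(1·-2 - 3·-2) - 0·(0·-2 - 3·2) + 0·(0·-2 - 1·2)
    = -1·4 - 0·-6 + 0·-2
    = -4 + 0 + 0 = -4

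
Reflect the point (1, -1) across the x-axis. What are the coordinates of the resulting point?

Reflection across x-axis: (1, -1) → (1, 1)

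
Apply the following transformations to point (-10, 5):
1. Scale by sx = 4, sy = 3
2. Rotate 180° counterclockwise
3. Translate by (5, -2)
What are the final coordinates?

Step 1: Scale → (-40, 15)
Step 2: Rotate 180° → (40, -15)
Step 3: Translate → (45, -17)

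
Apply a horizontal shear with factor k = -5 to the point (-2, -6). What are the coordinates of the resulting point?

Shear matrix for horizontal shear with factor k = -5:
[[1, -5], [0, 1]]
Result: (-2, -6) → (28, -6)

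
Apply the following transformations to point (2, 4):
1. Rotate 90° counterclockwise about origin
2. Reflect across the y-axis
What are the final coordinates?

Step 1: Rotate 90° → (-4, 2)
Step 2: Reflect across y-axis → (4, 2)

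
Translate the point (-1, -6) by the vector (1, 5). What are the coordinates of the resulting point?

Translation by (1, 5) (homogeneous matrix [[1, 0, 1], [0, 1, 5], [0, 0, 1]]):
x' = -1 + 1 = 0
y' = -6 + 5 = -1
Result: (0, -1)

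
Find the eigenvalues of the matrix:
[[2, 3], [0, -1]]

Characteristic equation: det(A - λI) = 0
λ² - (trace)λ + (det) = 0
trace = 2 + -1 = 1, det = (2)(-1) - (3)(0) = -2
λ² - (1)λ + (-2) = 0
λ = (1 ± √((1)² - 4·(-2))) / 2 = (1 ± √9) / 2
Solving: λ = -1, 2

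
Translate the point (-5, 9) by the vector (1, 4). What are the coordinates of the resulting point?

Translation by (1, 4) (homogeneous matrix [[1, 0, 1], [0, 1, 4], [0, 0, 1]]):
x' = -5 + 1 = -4
y' = 9 + 4 = 13
Result: (-4, 13)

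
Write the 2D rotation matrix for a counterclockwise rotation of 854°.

Rotation matrix formula: [[cos θ, -sin θ], [sin θ, cos θ]]
For θ = 854°:
cos(854°) = -0.6947
sin(854°) = 0.7193
Result: [[-0.6947, -0.7193], [0.7193, -0.6947]]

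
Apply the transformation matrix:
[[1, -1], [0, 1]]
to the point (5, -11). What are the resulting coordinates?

Matrix multiplication:
[[1, -1], [0, 1]] × [5, -11]ᵀ
= [(1)(5) + (-1)(-11), (0)(5) + (1)(-11)]ᵀ
= [16, -11]ᵀ
Result: (16, -11)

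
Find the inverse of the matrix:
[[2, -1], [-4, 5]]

For [[a,b],[c,d]], inverse = (1/det)·[[d,-b],[-c,a]]
det = (2)(5) - (-1)(-4) = 10 - 4 = 6
Inverse = (1/6)·[[5, 1], [4, 2]]
= [[5/6, 1/6], [2/3, 1/3]]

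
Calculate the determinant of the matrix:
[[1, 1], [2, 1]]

For a 2×2 matrix [[a, b], [c, d]], det = ad - bc
det = (1)(1) - (1)(2) = 1 - 2 = -1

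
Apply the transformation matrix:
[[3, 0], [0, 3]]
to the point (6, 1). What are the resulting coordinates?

Matrix multiplication:
[[3, 0], [0, 3]] × [6, 1]ᵀ
= [(3)(6) + (0)(1), (0)(6) + (3)(1)]ᵀ
= [18, 3]ᵀ
Result: (18, 3)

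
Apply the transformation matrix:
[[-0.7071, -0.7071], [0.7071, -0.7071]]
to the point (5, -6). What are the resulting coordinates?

Matrix multiplication:
[[-0.7071, -0.7071], [0.7071, -0.7071]] × [5, -6]ᵀ
= [(-0.7071)(5) + (-0.7071)(-6), (0.7071)(5) + (-0.7071)(-6)]ᵀ
= [0.7071, 7.7781]ᵀ
Result: (0.7071, 7.7781)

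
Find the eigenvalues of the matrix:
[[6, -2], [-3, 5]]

Characteristic equation: det(A - λI) = 0
λ² - (trace)λ + (det) = 0
trace = 6 + 5 = 11, det = (6)(5) - (-2)(-3) = 24
λ² - (11)λ + (24) = 0
λ = (11 ± √((11)² - 4·(24))) / 2 = (11 ± √25) / 2
Solving: λ = 3, 8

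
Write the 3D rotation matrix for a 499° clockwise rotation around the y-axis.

Rotation matrix for clockwise 499° around y-axis:
A clockwise rotation by 499° is a counterclockwise rotation by -499°.
cos(-499°) = -0.7547, sin(-499°) = -0.6561
Result: [[-0.7547, 0, -0.6561], [0, 1, 0], [0.6561, 0, -0.7547]]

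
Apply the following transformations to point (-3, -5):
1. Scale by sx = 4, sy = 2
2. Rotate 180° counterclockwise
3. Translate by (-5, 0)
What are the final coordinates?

Step 1: Scale → (-12, -10)
Step 2: Rotate 180° → (12, 10)
Step 3: Translate → (7, 10)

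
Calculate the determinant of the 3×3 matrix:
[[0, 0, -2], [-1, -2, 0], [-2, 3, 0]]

Expansion along first row:
det = 0·det([[-2,0],[3,0]]) - 0·det([[-1,0],[-2,0]]) + -2·det([[-1,-2],[-2,3]])
    = 0·(-2·0 - 0·3) - 0·(-1·0 - 0·-2) + -2·(-1·3 - -2·-2)
    = 0·0 - 0·0 + -2·-7
    = 0 + 0 + 14 = 14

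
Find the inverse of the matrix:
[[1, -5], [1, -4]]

For [[a,b],[c,d]], inverse = (1/det)·[[d,-b],[-c,a]]
det = (1)(-4) - (-5)(1) = -4 - -5 = 1
Inverse = [[-4, 5], [-1, 1]]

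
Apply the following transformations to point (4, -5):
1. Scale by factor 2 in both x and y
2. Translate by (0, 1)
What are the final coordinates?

Step 1: Scale (4, -5) by 2 → (8, -10)
Step 2: Translate by (0, 1) → (8, -9)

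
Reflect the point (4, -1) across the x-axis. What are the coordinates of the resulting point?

Reflection across x-axis: (4, -1) → (4, 1)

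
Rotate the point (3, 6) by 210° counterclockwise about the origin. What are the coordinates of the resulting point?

Rotation matrix for 210°: [[cos 210°, -sin 210°], [sin 210°, cos 210°]] ≈ [[-0.866025, 0.500000], [-0.500000, -0.866025]]
[[-0.866025, 0.500000], [-0.500000, -0.866025]] × [3, 6]ᵀ ≈ [0.4019, -6.6962]ᵀ
Result: (0.4019, -6.6962)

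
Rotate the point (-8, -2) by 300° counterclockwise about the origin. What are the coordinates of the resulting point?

Rotation matrix for 300°: [[cos 300°, -sin 300°], [sin 300°, cos 300°]] ≈ [[0.500000, 0.866025], [-0.866025, 0.500000]]
[[0.500000, 0.866025], [-0.866025, 0.500000]] × [-8, -2]ᵀ ≈ [-5.7321, 5.9282]ᵀ
Result: (-5.7321, 5.9282)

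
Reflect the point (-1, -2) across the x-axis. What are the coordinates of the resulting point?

Reflection across x-axis: (-1, -2) → (-1, 2)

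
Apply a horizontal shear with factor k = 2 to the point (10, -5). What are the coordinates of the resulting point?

Shear matrix for horizontal shear with factor k = 2:
[[1, 2], [0, 1]]
Result: (10, -5) → (0, -5)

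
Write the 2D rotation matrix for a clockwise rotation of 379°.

Rotation matrix formula: [[cos θ, -sin θ], [sin θ, cos θ]]
A clockwise rotation by 379° is equivalent to a counterclockwise rotation by -379°.
For θ = -379°:
cos(-379°) = 0.9455
sin(-379°) = -0.3256
Result: [[0.9455, 0.3256], [-0.3256, 0.9455]]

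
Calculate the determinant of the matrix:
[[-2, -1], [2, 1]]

For a 2×2 matrix [[a, b], [c, d]], det = ad - bc
det = (-2)(1) - (-1)(2) = -2 - -2 = 0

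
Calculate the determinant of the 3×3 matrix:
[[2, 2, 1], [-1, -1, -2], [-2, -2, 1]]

Expansion along first row:
det = 2·det([[-1,-2],[-2,1]]) - 2·det([[-1,-2],[-2,1]]) + 1·det([[-1,-1],[-2,-2]])
    = 2·(-1·1 - -2·-2) - 2·(-1·1 - -2·-2) + 1·(-1·-2 - -1·-2)
    = 2·-5 - 2·-5 + 1·0
    = -10 + 10 + 0 = 0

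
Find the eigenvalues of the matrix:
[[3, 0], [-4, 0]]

Characteristic equation: det(A - λI) = 0
λ² - (trace)λ + (det) = 0
trace = 3 + 0 = 3, det = (3)(0) - (0)(-4) = 0
λ² - (3)λ + (0) = 0
λ = (3 ± √((3)² - 4·(0))) / 2 = (3 ± √9) / 2
Solving: λ = 0, 3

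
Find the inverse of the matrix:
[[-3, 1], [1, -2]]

For [[a,b],[c,d]], inverse = (1/det)·[[d,-b],[-c,a]]
det = (-3)(-2) - (1)(1) = 6 - 1 = 5
Inverse = (1/5)·[[-2, -1], [-1, -3]]
= [[-2/5, -1/5], [-1/5, -3/5]]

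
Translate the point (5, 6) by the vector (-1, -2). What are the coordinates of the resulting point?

Translation by (-1, -2) (homogeneous matrix [[1, 0, -1], [0, 1, -2], [0, 0, 1]]):
x' = 5 + -1 = 4
y' = 6 + -2 = 4
Result: (4, 4)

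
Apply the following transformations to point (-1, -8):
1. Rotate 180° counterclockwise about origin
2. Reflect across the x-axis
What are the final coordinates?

Step 1: Rotate 180° → (1, 8)
Step 2: Reflect across x-axis → (1, -8)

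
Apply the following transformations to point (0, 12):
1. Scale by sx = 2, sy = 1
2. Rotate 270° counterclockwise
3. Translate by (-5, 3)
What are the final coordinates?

Step 1: Scale → (0, 12)
Step 2: Rotate 270° → (12, 0)
Step 3: Translate → (7, 3)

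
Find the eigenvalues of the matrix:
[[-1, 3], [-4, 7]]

Characteristic equation: det(A - λI) = 0
λ² - (trace)λ + (det) = 0
trace = -1 + 7 = 6, det = (-1)(7) - (3)(-4) = 5
λ² - (6)λ + (5) = 0
λ = (6 ± √((6)² - 4·(5))) / 2 = (6 ± √16) / 2
Solving: λ = 1, 5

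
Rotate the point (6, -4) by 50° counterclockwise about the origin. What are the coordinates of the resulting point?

Rotation matrix for 50°: [[cos 50°, -sin 50°], [sin 50°, cos 50°]] ≈ [[0.642788, -0.766044], [0.766044, 0.642788]]
[[0.642788, -0.766044], [0.766044, 0.642788]] × [6, -4]ᵀ ≈ [6.9209, 2.0251]ᵀ
Result: (6.9209, 2.0251)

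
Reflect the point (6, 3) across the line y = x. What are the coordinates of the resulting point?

Reflection across line y = x: (6, 3) → (3, 6)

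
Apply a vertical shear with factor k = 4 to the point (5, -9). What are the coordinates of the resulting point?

Shear matrix for vertical shear with factor k = 4:
[[1, 0], [4, 1]]
Result: (5, -9) → (5, 11)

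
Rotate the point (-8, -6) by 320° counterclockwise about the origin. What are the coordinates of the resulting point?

Rotation matrix for 320°: [[cos 320°, -sin 320°], [sin 320°, cos 320°]] ≈ [[0.766044, 0.642788], [-0.642788, 0.766044]]
[[0.766044, 0.642788], [-0.642788, 0.766044]] × [-8, -6]ᵀ ≈ [-9.9851, 0.5460]ᵀ
Result: (-9.9851, 0.5460)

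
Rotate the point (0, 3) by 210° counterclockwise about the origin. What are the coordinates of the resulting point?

Rotation matrix for 210°: [[cos 210°, -sin 210°], [sin 210°, cos 210°]] ≈ [[-0.866025, 0.500000], [-0.500000, -0.866025]]
[[-0.866025, 0.500000], [-0.500000, -0.866025]] × [0, 3]ᵀ ≈ [1.5000, -2.5981]ᵀ
Result: (1.5000, -2.5981)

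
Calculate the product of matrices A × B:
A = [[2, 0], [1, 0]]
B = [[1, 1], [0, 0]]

Matrix multiplication:
C[0][0] = 2×1 + 0×0 = 2
C[0][1] = 2×1 + 0×0 = 2
C[1][0] = 1×1 + 0×0 = 1
C[1][1] = 1×1 + 0×0 = 1
Result: [[2, 2], [1, 1]]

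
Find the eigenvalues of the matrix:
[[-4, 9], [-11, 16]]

Characteristic equation: det(A - λI) = 0
λ² - (trace)λ + (det) = 0
trace = -4 + 16 = 12, det = (-4)(16) - (9)(-11) = 35
λ² - (12)λ + (35) = 0
λ = (12 ± √((12)² - 4·(35))) / 2 = (12 ± √4) / 2
Solving: λ = 5, 7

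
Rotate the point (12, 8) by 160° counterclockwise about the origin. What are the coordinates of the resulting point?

Rotation matrix for 160°: [[cos 160°, -sin 160°], [sin 160°, cos 160°]] ≈ [[-0.939693, -0.342020], [0.342020, -0.939693]]
[[-0.939693, -0.342020], [0.342020, -0.939693]] × [12, 8]ᵀ ≈ [-14.0125, -3.4133]ᵀ
Result: (-14.0125, -3.4133)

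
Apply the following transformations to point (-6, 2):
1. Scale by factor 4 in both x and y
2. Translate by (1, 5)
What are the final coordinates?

Step 1: Scale (-6, 2) by 4 → (-24, 8)
Step 2: Translate by (1, 5) → (-23, 13)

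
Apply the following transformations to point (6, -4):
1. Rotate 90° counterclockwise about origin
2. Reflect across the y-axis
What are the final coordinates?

Step 1: Rotate 90° → (4, 6)
Step 2: Reflect across y-axis → (-4, 6)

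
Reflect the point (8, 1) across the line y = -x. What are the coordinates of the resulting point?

Reflection across line y = -x: (8, 1) → (-1, -8)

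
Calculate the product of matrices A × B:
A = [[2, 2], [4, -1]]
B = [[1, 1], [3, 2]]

Matrix multiplication:
C[0][0] = 2×1 + 2×3 = 8
C[0][1] = 2×1 + 2×2 = 6
C[1][0] = 4×1 + -1×3 = 1
C[1][1] = 4×1 + -1×2 = 2
Result: [[8, 6], [1, 2]]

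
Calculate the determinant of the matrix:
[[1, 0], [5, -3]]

For a 2×2 matrix [[a, b], [c, d]], det = ad - bc
det = (1)(-3) - (0)(5) = -3 - 0 = -3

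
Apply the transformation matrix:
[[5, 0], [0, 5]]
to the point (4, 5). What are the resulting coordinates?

Matrix multiplication:
[[5, 0], [0, 5]] × [4, 5]ᵀ
= [(5)(4) + (0)(5), (0)(4) + (5)(5)]ᵀ
= [20, 25]ᵀ
Result: (20, 25)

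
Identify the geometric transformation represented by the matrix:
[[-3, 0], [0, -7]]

This matrix represents: non-uniform scaling by sx = -3, sy = -7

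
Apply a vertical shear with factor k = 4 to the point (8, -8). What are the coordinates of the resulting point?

Shear matrix for vertical shear with factor k = 4:
[[1, 0], [4, 1]]
Result: (8, -8) → (8, 24)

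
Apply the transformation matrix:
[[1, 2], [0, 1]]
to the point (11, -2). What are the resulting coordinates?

Matrix multiplication:
[[1, 2], [0, 1]] × [11, -2]ᵀ
= [(1)(11) + (2)(-2), (0)(11) + (1)(-2)]ᵀ
= [7, -2]ᵀ
Result: (7, -2)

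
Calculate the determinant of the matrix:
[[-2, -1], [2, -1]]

For a 2×2 matrix [[a, b], [c, d]], det = ad - bc
det = (-2)(-1) - (-1)(2) = 2 - -2 = 4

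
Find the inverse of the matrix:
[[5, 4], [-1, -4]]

For [[a,b],[c,d]], inverse = (1/det)·[[d,-b],[-c,a]]
det = (5)(-4) - (4)(-1) = -20 - -4 = -16
Inverse = (1/-16)·[[-4, -4], [1, 5]]
= [[1/4, 1/4], [-1/16, -5/16]]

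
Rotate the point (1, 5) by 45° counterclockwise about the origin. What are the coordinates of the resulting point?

Rotation matrix for 45°: [[cos 45°, -sin 45°], [sin 45°, cos 45°]] ≈ [[0.707107, -0.707107], [0.707107, 0.707107]]
[[0.707107, -0.707107], [0.707107, 0.707107]] × [1, 5]ᵀ ≈ [-2.8284, 4.2426]ᵀ
Result: (-2.8284, 4.2426)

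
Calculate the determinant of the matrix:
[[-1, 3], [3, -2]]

For a 2×2 matrix [[a, b], [c, d]], det = ad - bc
det = (-1)(-2) - (3)(3) = 2 - 9 = -7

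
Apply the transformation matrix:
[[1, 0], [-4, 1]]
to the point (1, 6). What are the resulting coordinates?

Matrix multiplication:
[[1, 0], [-4, 1]] × [1, 6]ᵀ
= [(1)(1) + (0)(6), (-4)(1) + (1)(6)]ᵀ
= [1, 2]ᵀ
Result: (1, 2)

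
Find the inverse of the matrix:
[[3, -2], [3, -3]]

For [[a,b],[c,d]], inverse = (1/det)·[[d,-b],[-c,a]]
det = (3)(-3) - (-2)(3) = -9 - -6 = -3
Inverse = (1/-3)·[[-3, 2], [-3, 3]]
= [[1, -2/3], [1, -1]]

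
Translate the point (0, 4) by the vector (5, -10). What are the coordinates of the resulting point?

Translation by (5, -10) (homogeneous matrix [[1, 0, 5], [0, 1, -10], [0, 0, 1]]):
x' = 0 + 5 = 5
y' = 4 + -10 = -6
Result: (5, -6)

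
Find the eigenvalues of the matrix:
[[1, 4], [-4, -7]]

Characteristic equation: det(A - λI) = 0
λ² - (trace)λ + (det) = 0
trace = 1 + -7 = -6, det = (1)(-7) - (4)(-4) = 9
λ² - (-6)λ + (9) = 0
λ = (-6 ± √((-6)² - 4·(9))) / 2 = (-6 ± √0) / 2
Solving: λ = -3, -3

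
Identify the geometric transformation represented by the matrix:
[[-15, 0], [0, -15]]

This matrix represents: uniform scaling by factor -15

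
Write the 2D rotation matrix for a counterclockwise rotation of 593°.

Rotation matrix formula: [[cos θ, -sin θ], [sin θ, cos θ]]
For θ = 593°:
cos(593°) = -0.6018
sin(593°) = -0.7986
Result: [[-0.6018, 0.7986], [-0.7986, -0.6018]]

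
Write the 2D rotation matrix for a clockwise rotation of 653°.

Rotation matrix formula: [[cos θ, -sin θ], [sin θ, cos θ]]
A clockwise rotation by 653° is equivalent to a counterclockwise rotation by -653°.
For θ = -653°:
cos(-653°) = 0.3907
sin(-653°) = 0.9205
Result: [[0.3907, -0.9205], [0.9205, 0.3907]]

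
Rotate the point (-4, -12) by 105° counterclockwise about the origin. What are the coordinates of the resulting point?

Rotation matrix for 105°: [[cos 105°, -sin 105°], [sin 105°, cos 105°]] ≈ [[-0.258819, -0.965926], [0.965926, -0.258819]]
[[-0.258819, -0.965926], [0.965926, -0.258819]] × [-4, -12]ᵀ ≈ [12.6264, -0.7579]ᵀ
Result: (12.6264, -0.7579)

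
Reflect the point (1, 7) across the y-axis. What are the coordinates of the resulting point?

Reflection across y-axis: (1, 7) → (-1, 7)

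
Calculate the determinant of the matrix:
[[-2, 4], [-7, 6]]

For a 2×2 matrix [[a, b], [c, d]], det = ad - bc
det = (-2)(6) - (4)(-7) = -12 - -28 = 16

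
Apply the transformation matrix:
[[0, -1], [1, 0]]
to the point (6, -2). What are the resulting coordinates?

Matrix multiplication:
[[0, -1], [1, 0]] × [6, -2]ᵀ
= [(0)(6) + (-1)(-2), (1)(6) + (0)(-2)]ᵀ
= [2, 6]ᵀ
Result: (2, 6)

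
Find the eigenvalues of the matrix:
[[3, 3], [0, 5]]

Characteristic equation: det(A - λI) = 0
λ² - (trace)λ + (det) = 0
trace = 3 + 5 = 8, det = (3)(5) - (3)(0) = 15
λ² - (8)λ + (15) = 0
λ = (8 ± √((8)² - 4·(15))) / 2 = (8 ± √4) / 2
Solving: λ = 3, 5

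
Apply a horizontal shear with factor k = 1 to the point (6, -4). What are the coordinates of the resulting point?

Shear matrix for horizontal shear with factor k = 1:
[[1, 1], [0, 1]]
Result: (6, -4) → (2, -4)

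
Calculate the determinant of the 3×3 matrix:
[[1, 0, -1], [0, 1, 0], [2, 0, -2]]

Expansion along first row:
det = 1·det([[1,0],[0,-2]]) - 0·det([[0,0],[2,-2]]) + -1·det([[0,1],[2,0]])
    = 1·(1·-2 - 0·0) - 0·(0·-2 - 0·2) + -1·(0·0 - 1·2)
    = 1·-2 - 0·0 + -1·-2
    = -2 + 0 + 2 = 0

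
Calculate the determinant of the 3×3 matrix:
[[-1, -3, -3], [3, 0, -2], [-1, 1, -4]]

Expansion along first row:
det = -1·det([[0,-2],[1,-4]]) - -3·det([[3,-2],[-1,-4]]) + -3·det([[3,0],[-1,1]])
    = -1·(0·-4 - -2·1) - -3·(3·-4 - -2·-1) + -3·(3·1 - 0·-1)
    = -1·2 - -3·-14 + -3·3
    = -2 + -42 + -9 = -53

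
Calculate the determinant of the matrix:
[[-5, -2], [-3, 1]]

For a 2×2 matrix [[a, b], [c, d]], det = ad - bc
det = (-5)(1) - (-2)(-3) = -5 - 6 = -11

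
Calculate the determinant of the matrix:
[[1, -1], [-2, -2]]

For a 2×2 matrix [[a, b], [c, d]], det = ad - bc
det = (1)(-2) - (-1)(-2) = -2 - 2 = -4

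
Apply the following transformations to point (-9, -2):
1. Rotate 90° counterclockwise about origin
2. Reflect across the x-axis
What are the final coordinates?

Step 1: Rotate 90° → (2, -9)
Step 2: Reflect across x-axis → (2, 9)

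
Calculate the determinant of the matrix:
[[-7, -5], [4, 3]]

For a 2×2 matrix [[a, b], [c, d]], det = ad - bc
det = (-7)(3) - (-5)(4) = -21 - -20 = -1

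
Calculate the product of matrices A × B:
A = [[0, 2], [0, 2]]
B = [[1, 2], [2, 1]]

Matrix multiplication:
C[0][0] = 0×1 + 2×2 = 4
C[0][1] = 0×2 + 2×1 = 2
C[1][0] = 0×1 + 2×2 = 4
C[1][1] = 0×2 + 2×1 = 2
Result: [[4, 2], [4, 2]]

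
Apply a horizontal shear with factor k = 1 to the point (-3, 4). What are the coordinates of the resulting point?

Shear matrix for horizontal shear with factor k = 1:
[[1, 1], [0, 1]]
Result: (-3, 4) → (1, 4)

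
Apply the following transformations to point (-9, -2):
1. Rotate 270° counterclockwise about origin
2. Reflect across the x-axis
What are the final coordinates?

Step 1: Rotate 270° → (-2, 9)
Step 2: Reflect across x-axis → (-2, -9)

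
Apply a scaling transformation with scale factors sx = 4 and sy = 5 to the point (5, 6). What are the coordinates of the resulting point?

Scaling matrix:
[[4, 0], [0, 5]]
Result: (5 × 4, 6 × 5) = (20, 30)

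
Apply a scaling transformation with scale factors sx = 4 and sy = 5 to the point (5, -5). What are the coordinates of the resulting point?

Scaling matrix:
[[4, 0], [0, 5]]
Result: (5 × 4, -5 × 5) = (20, -25)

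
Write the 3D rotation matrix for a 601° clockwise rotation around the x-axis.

Rotation matrix for clockwise 601° around x-axis:
A clockwise rotation by 601° is a counterclockwise rotation by -601°.
cos(-601°) = -0.4848, sin(-601°) = 0.8746
Result: [[1, 0, 0], [0, -0.4848, -0.8746], [0, 0.8746, -0.4848]]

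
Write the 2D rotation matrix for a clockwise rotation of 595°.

Rotation matrix formula: [[cos θ, -sin θ], [sin θ, cos θ]]
A clockwise rotation by 595° is equivalent to a counterclockwise rotation by -595°.
For θ = -595°:
cos(-595°) = -0.5736
sin(-595°) = 0.8192
Result: [[-0.5736, -0.8192], [0.8192, -0.5736]]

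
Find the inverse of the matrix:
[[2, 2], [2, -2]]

For [[a,b],[c,d]], inverse = (1/det)·[[d,-b],[-c,a]]
det = (2)(-2) - (2)(2) = -4 - 4 = -8
Inverse = (1/-8)·[[-2, -2], [-2, 2]]
= [[1/4, 1/4], [1/4, -1/4]]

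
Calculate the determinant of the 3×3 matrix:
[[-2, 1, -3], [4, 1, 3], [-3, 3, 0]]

Expansion along first row:
det = -2·det([[1,3],[3,0]]) - 1·det([[4,3],[-3,0]]) + -3·det([[4,1],[-3,3]])
    = -2·(1·0 - 3·3) - 1·(4·0 - 3·-3) + -3·(4·3 - 1·-3)
    = -2·-9 - 1·9 + -3·15
    = 18 + -9 + -45 = -36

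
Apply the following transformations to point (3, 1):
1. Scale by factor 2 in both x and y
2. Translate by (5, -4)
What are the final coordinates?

Step 1: Scale (3, 1) by 2 → (6, 2)
Step 2: Translate by (5, -4) → (11, -2)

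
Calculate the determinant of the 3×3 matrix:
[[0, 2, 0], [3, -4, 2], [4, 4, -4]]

Expansion along first row:
det = 0·det([[-4,2],[4,-4]]) - 2·det([[3,2],[4,-4]]) + 0·det([[3,-4],[4,4]])
    = 0·(-4·-4 - 2·4) - 2·(3·-4 - 2·4) + 0·(3·4 - -4·4)
    = 0·8 - 2·-20 + 0·28
    = 0 + 40 + 0 = 40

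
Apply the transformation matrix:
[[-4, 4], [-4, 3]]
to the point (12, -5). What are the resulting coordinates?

Matrix multiplication:
[[-4, 4], [-4, 3]] × [12, -5]ᵀ
= [(-4)(12) + (4)(-5), (-4)(12) + (3)(-5)]ᵀ
= [-68, -63]ᵀ
Result: (-68, -63)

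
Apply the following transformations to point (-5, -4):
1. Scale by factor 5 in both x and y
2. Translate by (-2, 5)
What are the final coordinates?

Step 1: Scale (-5, -4) by 5 → (-25, -20)
Step 2: Translate by (-2, 5) → (-27, -15)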